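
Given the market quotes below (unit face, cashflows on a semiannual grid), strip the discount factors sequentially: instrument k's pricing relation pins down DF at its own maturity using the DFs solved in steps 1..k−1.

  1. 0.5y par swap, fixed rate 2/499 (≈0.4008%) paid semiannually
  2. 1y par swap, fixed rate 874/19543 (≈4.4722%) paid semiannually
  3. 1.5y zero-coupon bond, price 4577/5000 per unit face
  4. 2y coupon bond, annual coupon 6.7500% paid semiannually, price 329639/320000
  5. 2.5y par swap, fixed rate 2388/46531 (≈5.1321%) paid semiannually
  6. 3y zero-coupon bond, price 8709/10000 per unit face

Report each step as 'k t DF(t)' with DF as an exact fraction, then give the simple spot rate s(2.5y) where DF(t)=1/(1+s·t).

step 1 [0.5y] swap r/2=1/499: DF=(1 − 1/499·(0))/(1+1/499) = 499/500 ≈ 0.998000
step 2 [1y] swap r/2=437/19543: DF=(1 − 437/19543·(0.998000))/(1+437/19543) = 9563/10000 ≈ 0.956300
step 3 [1.5y] zero: DF = P = 4577/5000 ≈ 0.915400
step 4 [2y] bond c/2=27/800: DF=(329639/320000 − 27/800·(0.998000+0.956300+0.915400))/(1+27/800) = 2257/2500 ≈ 0.902800
step 5 [2.5y] swap r/2=1194/46531: DF=(1 − 1194/46531·(0.998000+0.956300+0.915400+0.902800))/(1+1194/46531) = 4403/5000 ≈ 0.880600
step 6 [3y] zero: DF = P = 8709/10000 ≈ 0.870900

1 1/2 499/500
2 1 9563/10000
3 3/2 4577/5000
4 2 2257/2500
5 5/2 4403/5000
6 3 8709/10000
s(2.5y) = (1/(4403/5000) − 1)/(5/2) = 1194/22015 ≈ 5.4236%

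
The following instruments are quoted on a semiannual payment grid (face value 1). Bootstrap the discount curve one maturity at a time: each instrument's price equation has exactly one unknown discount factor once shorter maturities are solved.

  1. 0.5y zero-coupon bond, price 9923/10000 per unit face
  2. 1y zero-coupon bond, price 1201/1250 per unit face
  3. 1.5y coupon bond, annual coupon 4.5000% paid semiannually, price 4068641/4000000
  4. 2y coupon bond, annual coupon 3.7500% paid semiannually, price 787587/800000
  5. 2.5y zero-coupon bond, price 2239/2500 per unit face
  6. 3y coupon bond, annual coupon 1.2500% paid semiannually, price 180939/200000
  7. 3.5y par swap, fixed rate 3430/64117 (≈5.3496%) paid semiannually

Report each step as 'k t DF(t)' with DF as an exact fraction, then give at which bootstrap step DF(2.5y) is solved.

step 1 [0.5y] zero: DF = P = 9923/10000 ≈ 0.992300
step 2 [1y] zero: DF = P = 1201/1250 ≈ 0.960800
step 3 [1.5y] bond c/2=9/400: DF=(4068641/4000000 − 9/400·(0.992300+0.960800))/(1+9/400) = 4759/5000 ≈ 0.951800
step 4 [2y] bond c/2=3/160: DF=(787587/800000 − 3/160·(0.992300+0.960800+0.951800))/(1+3/160) = 9129/10000 ≈ 0.912900
step 5 [2.5y] zero: DF = P = 2239/2500 ≈ 0.895600
step 6 [3y] bond c/2=1/160: DF=(180939/200000 − 1/160·(0.992300+0.960800+0.951800+0.912900+0.895600))/(1+1/160) = 4349/5000 ≈ 0.869800
step 7 [3.5y] swap r/2=1715/64117: DF=(1 − 1715/64117·(0.992300+0.960800+0.951800+0.912900+0.895600+0.869800))/(1+1715/64117) = 1657/2000 ≈ 0.828500

1 1/2 9923/10000
2 1 1201/1250
3 3/2 4759/5000
4 2 9129/10000
5 5/2 2239/2500
6 3 4349/5000
7 7/2 1657/2000
DF(2.5y) is solved at step 5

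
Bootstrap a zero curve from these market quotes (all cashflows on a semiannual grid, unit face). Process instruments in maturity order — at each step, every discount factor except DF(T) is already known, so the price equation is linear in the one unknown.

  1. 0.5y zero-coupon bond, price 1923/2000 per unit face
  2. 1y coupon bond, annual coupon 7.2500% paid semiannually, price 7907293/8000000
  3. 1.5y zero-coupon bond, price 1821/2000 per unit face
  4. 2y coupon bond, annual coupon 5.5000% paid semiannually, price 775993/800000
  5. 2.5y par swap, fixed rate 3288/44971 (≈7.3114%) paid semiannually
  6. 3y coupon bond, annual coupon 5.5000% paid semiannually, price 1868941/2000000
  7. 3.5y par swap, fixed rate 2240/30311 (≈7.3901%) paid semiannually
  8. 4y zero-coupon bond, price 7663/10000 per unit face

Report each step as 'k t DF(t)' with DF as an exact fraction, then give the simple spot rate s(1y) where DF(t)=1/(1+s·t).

1 1/2 1923/2000
2 1 4601/5000
3 3/2 1821/2000
4 2 8693/10000
5 5/2 2089/2500
6 3 7891/10000
7 7/2 97/125
8 4 7663/10000
s(1y) = (1/(4601/5000) − 1)/(1) = 399/4601 ≈ 8.6720%

step 1 [0.5y] zero: DF = P = 1923/2000 ≈ 0.961500
step 2 [1y] bond c/2=29/800: DF=(7907293/8000000 − 29/800·(0.961500))/(1+29/800) = 4601/5000 ≈ 0.920200
step 3 [1.5y] zero: DF = P = 1821/2000 ≈ 0.910500
step 4 [2y] bond c/2=11/400: DF=(775993/800000 − 11/400·(0.961500+0.920200+0.910500))/(1+11/400) = 8693/10000 ≈ 0.869300
step 5 [2.5y] swap r/2=1644/44971: DF=(1 − 1644/44971·(0.961500+0.920200+0.910500+0.869300))/(1+1644/44971) = 2089/2500 ≈ 0.835600
step 6 [3y] bond c/2=11/400: DF=(1868941/2000000 − 11/400·(0.961500+0.920200+0.910500+0.869300+0.835600))/(1+11/400) = 7891/10000 ≈ 0.789100
step 7 [3.5y] swap r/2=1120/30311: DF=(1 − 1120/30311·(0.961500+0.920200+0.910500+0.869300+0.835600+0.789100))/(1+1120/30311) = 97/125 ≈ 0.776000
step 8 [4y] zero: DF = P = 7663/10000 ≈ 0.766300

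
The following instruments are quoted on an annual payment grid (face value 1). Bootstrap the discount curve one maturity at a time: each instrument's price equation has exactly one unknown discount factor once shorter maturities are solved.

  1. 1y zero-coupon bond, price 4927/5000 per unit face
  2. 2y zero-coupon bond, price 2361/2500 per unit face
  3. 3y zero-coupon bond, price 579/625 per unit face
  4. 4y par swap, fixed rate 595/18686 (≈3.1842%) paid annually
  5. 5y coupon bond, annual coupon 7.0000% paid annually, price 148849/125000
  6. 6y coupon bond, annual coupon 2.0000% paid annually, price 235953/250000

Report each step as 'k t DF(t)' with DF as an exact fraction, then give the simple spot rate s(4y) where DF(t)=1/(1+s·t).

step 1 [1y] zero: DF = P = 4927/5000 ≈ 0.985400
step 2 [2y] zero: DF = P = 2361/2500 ≈ 0.944400
step 3 [3y] zero: DF = P = 579/625 ≈ 0.926400
step 4 [4y] swap r/1=595/18686: DF=(1 − 595/18686·(0.985400+0.944400+0.926400))/(1+595/18686) = 881/1000 ≈ 0.881000
step 5 [5y] bond c/1=7/100: DF=(148849/125000 − 7/100·(0.985400+0.944400+0.926400+0.881000))/(1+7/100) = 2171/2500 ≈ 0.868400
step 6 [6y] bond c/1=1/50: DF=(235953/250000 − 1/50·(0.985400+0.944400+0.926400+0.881000+0.868400))/(1+1/50) = 167/200 ≈ 0.835000

1 1 4927/5000
2 2 2361/2500
3 3 579/625
4 4 881/1000
5 5 2171/2500
6 6 167/200
s(4y) = (1/(881/1000) − 1)/(4) = 119/3524 ≈ 3.3768%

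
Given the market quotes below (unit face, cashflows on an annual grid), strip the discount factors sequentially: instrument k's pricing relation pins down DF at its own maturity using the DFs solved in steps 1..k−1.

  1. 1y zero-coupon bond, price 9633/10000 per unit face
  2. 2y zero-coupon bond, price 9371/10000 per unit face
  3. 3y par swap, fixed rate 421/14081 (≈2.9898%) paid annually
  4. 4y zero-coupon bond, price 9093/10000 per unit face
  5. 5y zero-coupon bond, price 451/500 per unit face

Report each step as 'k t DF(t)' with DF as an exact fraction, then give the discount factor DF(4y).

step 1 [1y] zero: DF = P = 9633/10000 ≈ 0.963300
step 2 [2y] zero: DF = P = 9371/10000 ≈ 0.937100
step 3 [3y] swap r/1=421/14081: DF=(1 − 421/14081·(0.963300+0.937100))/(1+421/14081) = 4579/5000 ≈ 0.915800
step 4 [4y] zero: DF = P = 9093/10000 ≈ 0.909300
step 5 [5y] zero: DF = P = 451/500 ≈ 0.902000

1 1 9633/10000
2 2 9371/10000
3 3 4579/5000
4 4 9093/10000
5 5 451/500
DF(4y) = 9093/10000 ≈ 0.909300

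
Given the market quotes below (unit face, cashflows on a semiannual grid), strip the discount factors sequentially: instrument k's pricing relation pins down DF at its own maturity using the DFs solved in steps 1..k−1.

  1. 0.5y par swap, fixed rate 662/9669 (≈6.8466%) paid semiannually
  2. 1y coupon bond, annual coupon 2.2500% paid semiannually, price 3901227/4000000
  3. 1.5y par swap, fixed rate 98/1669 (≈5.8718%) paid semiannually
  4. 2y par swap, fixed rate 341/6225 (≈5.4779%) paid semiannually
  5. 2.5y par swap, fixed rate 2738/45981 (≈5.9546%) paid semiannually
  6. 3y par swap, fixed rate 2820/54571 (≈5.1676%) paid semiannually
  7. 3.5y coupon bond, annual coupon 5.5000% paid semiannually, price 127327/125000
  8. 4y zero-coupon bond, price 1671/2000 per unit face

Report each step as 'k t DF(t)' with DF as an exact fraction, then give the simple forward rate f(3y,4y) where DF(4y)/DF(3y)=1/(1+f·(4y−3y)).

step 1 [0.5y] swap r/2=331/9669: DF=(1 − 331/9669·(0))/(1+331/9669) = 9669/10000 ≈ 0.966900
step 2 [1y] bond c/2=9/800: DF=(3901227/4000000 − 9/800·(0.966900))/(1+9/800) = 9537/10000 ≈ 0.953700
step 3 [1.5y] swap r/2=49/1669: DF=(1 − 49/1669·(0.966900+0.953700))/(1+49/1669) = 9167/10000 ≈ 0.916700
step 4 [2y] swap r/2=341/12450: DF=(1 − 341/12450·(0.966900+0.953700+0.916700))/(1+341/12450) = 8977/10000 ≈ 0.897700
step 5 [2.5y] swap r/2=1369/45981: DF=(1 − 1369/45981·(0.966900+0.953700+0.916700+0.897700))/(1+1369/45981) = 8631/10000 ≈ 0.863100
step 6 [3y] swap r/2=1410/54571: DF=(1 − 1410/54571·(0.966900+0.953700+0.916700+0.897700+0.863100))/(1+1410/54571) = 859/1000 ≈ 0.859000
step 7 [3.5y] bond c/2=11/400: DF=(127327/125000 − 11/400·(0.966900+0.953700+0.916700+0.897700+0.863100+0.859000))/(1+11/400) = 8453/10000 ≈ 0.845300
step 8 [4y] zero: DF = P = 1671/2000 ≈ 0.835500

1 1/2 9669/10000
2 1 9537/10000
3 3/2 9167/10000
4 2 8977/10000
5 5/2 8631/10000
6 3 859/1000
7 7/2 8453/10000
8 4 1671/2000
f(3y,4y) = ((859/1000)/(1671/2000) − 1)/(1) = 47/1671 ≈ 2.8127%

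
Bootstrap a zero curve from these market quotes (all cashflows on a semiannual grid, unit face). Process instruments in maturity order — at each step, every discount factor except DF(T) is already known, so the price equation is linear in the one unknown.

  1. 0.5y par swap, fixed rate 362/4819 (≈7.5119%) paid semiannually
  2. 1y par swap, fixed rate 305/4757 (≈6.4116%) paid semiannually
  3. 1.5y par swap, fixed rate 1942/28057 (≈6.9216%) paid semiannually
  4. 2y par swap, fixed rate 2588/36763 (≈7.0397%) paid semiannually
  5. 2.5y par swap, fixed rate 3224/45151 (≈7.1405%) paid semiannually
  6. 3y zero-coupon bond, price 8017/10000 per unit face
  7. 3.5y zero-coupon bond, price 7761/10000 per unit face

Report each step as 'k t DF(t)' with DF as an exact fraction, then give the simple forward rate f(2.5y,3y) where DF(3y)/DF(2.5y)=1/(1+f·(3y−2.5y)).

1 1/2 4819/5000
2 1 939/1000
3 3/2 9029/10000
4 2 4353/5000
5 5/2 2097/2500
6 3 8017/10000
7 7/2 7761/10000
f(2.5y,3y) = ((2097/2500)/(8017/10000) − 1)/(1/2) = 742/8017 ≈ 9.2553%

step 1 [0.5y] swap r/2=181/4819: DF=(1 − 181/4819·(0))/(1+181/4819) = 4819/5000 ≈ 0.963800
step 2 [1y] swap r/2=305/9514: DF=(1 − 305/9514·(0.963800))/(1+305/9514) = 939/1000 ≈ 0.939000
step 3 [1.5y] swap r/2=971/28057: DF=(1 − 971/28057·(0.963800+0.939000))/(1+971/28057) = 9029/10000 ≈ 0.902900
step 4 [2y] swap r/2=1294/36763: DF=(1 − 1294/36763·(0.963800+0.939000+0.902900))/(1+1294/36763) = 4353/5000 ≈ 0.870600
step 5 [2.5y] swap r/2=1612/45151: DF=(1 − 1612/45151·(0.963800+0.939000+0.902900+0.870600))/(1+1612/45151) = 2097/2500 ≈ 0.838800
step 6 [3y] zero: DF = P = 8017/10000 ≈ 0.801700
step 7 [3.5y] zero: DF = P = 7761/10000 ≈ 0.776100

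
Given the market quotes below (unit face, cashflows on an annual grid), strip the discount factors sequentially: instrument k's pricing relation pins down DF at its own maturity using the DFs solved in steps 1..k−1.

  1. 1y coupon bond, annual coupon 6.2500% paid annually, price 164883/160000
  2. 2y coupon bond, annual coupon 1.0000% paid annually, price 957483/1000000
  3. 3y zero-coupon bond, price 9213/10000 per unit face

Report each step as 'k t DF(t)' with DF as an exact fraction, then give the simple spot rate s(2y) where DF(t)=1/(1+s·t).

step 1 [1y] bond c/1=1/16: DF=(164883/160000 − 1/16·(0))/(1+1/16) = 9699/10000 ≈ 0.969900
step 2 [2y] bond c/1=1/100: DF=(957483/1000000 − 1/100·(0.969900))/(1+1/100) = 1173/1250 ≈ 0.938400
step 3 [3y] zero: DF = P = 9213/10000 ≈ 0.921300

1 1 9699/10000
2 2 1173/1250
3 3 9213/10000
s(2y) = (1/(1173/1250) − 1)/(2) = 77/2346 ≈ 3.2822%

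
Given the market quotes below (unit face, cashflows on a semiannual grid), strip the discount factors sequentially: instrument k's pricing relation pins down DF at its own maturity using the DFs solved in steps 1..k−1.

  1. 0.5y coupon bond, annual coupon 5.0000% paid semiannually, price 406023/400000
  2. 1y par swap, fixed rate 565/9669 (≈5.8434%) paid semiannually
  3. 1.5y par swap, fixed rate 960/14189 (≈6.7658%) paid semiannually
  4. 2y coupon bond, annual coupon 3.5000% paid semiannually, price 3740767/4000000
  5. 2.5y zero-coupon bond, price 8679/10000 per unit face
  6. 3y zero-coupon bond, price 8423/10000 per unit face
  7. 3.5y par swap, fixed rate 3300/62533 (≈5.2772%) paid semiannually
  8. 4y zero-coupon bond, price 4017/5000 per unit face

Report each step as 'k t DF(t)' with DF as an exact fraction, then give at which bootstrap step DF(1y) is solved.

1 1/2 9903/10000
2 1 1887/2000
3 3/2 113/125
4 2 8703/10000
5 5/2 8679/10000
6 3 8423/10000
7 7/2 167/200
8 4 4017/5000
DF(1y) is solved at step 2

step 1 [0.5y] bond c/2=1/40: DF=(406023/400000 − 1/40·(0))/(1+1/40) = 9903/10000 ≈ 0.990300
step 2 [1y] swap r/2=565/19338: DF=(1 − 565/19338·(0.990300))/(1+565/19338) = 1887/2000 ≈ 0.943500
step 3 [1.5y] swap r/2=480/14189: DF=(1 − 480/14189·(0.990300+0.943500))/(1+480/14189) = 113/125 ≈ 0.904000
step 4 [2y] bond c/2=7/400: DF=(3740767/4000000 − 7/400·(0.990300+0.943500+0.904000))/(1+7/400) = 8703/10000 ≈ 0.870300
step 5 [2.5y] zero: DF = P = 8679/10000 ≈ 0.867900
step 6 [3y] zero: DF = P = 8423/10000 ≈ 0.842300
step 7 [3.5y] swap r/2=1650/62533: DF=(1 − 1650/62533·(0.990300+0.943500+0.904000+0.870300+0.867900+0.842300))/(1+1650/62533) = 167/200 ≈ 0.835000
step 8 [4y] zero: DF = P = 4017/5000 ≈ 0.803400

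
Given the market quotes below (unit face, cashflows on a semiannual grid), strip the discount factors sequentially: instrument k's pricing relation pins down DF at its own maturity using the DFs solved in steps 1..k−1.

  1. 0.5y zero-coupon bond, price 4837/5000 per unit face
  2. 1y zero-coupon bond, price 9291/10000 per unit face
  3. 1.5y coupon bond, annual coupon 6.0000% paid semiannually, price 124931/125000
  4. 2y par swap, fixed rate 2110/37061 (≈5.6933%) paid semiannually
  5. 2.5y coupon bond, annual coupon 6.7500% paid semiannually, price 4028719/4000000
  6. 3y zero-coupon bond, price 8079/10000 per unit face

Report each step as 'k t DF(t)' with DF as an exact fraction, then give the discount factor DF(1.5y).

step 1 [0.5y] zero: DF = P = 4837/5000 ≈ 0.967400
step 2 [1y] zero: DF = P = 9291/10000 ≈ 0.929100
step 3 [1.5y] bond c/2=3/100: DF=(124931/125000 − 3/100·(0.967400+0.929100))/(1+3/100) = 9151/10000 ≈ 0.915100
step 4 [2y] swap r/2=1055/37061: DF=(1 − 1055/37061·(0.967400+0.929100+0.915100))/(1+1055/37061) = 1789/2000 ≈ 0.894500
step 5 [2.5y] bond c/2=27/800: DF=(4028719/4000000 − 27/800·(0.967400+0.929100+0.915100+0.894500))/(1+27/800) = 8533/10000 ≈ 0.853300
step 6 [3y] zero: DF = P = 8079/10000 ≈ 0.807900

1 1/2 4837/5000
2 1 9291/10000
3 3/2 9151/10000
4 2 1789/2000
5 5/2 8533/10000
6 3 8079/10000
DF(1.5y) = 9151/10000 ≈ 0.915100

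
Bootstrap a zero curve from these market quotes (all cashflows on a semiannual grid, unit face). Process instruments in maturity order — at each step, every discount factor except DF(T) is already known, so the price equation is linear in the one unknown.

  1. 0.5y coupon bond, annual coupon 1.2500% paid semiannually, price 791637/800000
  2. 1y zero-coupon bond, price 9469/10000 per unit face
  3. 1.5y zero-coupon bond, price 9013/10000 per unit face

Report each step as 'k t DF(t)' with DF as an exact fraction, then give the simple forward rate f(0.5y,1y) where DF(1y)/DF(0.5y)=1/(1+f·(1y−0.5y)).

step 1 [0.5y] bond c/2=1/160: DF=(791637/800000 − 1/160·(0))/(1+1/160) = 4917/5000 ≈ 0.983400
step 2 [1y] zero: DF = P = 9469/10000 ≈ 0.946900
step 3 [1.5y] zero: DF = P = 9013/10000 ≈ 0.901300

1 1/2 4917/5000
2 1 9469/10000
3 3/2 9013/10000
f(0.5y,1y) = ((4917/5000)/(9469/10000) − 1)/(1/2) = 730/9469 ≈ 7.7094%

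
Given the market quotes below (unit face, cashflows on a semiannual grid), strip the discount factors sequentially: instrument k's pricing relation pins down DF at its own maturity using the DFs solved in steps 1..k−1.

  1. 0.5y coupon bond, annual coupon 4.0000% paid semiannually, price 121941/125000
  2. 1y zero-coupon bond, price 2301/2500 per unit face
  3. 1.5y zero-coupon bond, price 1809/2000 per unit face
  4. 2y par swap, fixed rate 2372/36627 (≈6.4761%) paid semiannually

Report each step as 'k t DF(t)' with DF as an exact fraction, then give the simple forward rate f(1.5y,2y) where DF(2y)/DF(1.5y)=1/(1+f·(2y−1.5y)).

step 1 [0.5y] bond c/2=1/50: DF=(121941/125000 − 1/50·(0))/(1+1/50) = 2391/2500 ≈ 0.956400
step 2 [1y] zero: DF = P = 2301/2500 ≈ 0.920400
step 3 [1.5y] zero: DF = P = 1809/2000 ≈ 0.904500
step 4 [2y] swap r/2=1186/36627: DF=(1 − 1186/36627·(0.956400+0.920400+0.904500))/(1+1186/36627) = 4407/5000 ≈ 0.881400

1 1/2 2391/2500
2 1 2301/2500
3 3/2 1809/2000
4 2 4407/5000
f(1.5y,2y) = ((1809/2000)/(4407/5000) − 1)/(1/2) = 77/1469 ≈ 5.2417%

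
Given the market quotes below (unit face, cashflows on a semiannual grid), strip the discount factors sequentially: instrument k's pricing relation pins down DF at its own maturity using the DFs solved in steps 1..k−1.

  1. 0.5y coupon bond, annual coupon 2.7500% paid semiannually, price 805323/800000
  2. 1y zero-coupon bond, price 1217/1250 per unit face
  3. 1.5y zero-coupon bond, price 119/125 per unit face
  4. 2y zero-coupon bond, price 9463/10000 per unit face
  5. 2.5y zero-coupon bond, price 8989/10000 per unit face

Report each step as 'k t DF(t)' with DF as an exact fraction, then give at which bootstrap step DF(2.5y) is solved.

1 1/2 993/1000
2 1 1217/1250
3 3/2 119/125
4 2 9463/10000
5 5/2 8989/10000
DF(2.5y) is solved at step 5

step 1 [0.5y] bond c/2=11/800: DF=(805323/800000 − 11/800·(0))/(1+11/800) = 993/1000 ≈ 0.993000
step 2 [1y] zero: DF = P = 1217/1250 ≈ 0.973600
step 3 [1.5y] zero: DF = P = 119/125 ≈ 0.952000
step 4 [2y] zero: DF = P = 9463/10000 ≈ 0.946300
step 5 [2.5y] zero: DF = P = 8989/10000 ≈ 0.898900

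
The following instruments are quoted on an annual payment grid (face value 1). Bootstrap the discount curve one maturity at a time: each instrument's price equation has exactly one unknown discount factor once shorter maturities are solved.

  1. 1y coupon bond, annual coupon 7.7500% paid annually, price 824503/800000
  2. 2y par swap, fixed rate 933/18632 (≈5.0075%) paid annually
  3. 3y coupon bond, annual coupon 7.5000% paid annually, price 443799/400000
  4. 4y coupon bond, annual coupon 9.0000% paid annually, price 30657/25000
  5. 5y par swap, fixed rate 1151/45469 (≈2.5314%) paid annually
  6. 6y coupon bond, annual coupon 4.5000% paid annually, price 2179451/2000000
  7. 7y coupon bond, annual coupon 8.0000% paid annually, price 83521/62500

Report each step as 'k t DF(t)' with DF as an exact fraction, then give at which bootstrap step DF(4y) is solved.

step 1 [1y] bond c/1=31/400: DF=(824503/800000 − 31/400·(0))/(1+31/400) = 1913/2000 ≈ 0.956500
step 2 [2y] swap r/1=933/18632: DF=(1 − 933/18632·(0.956500))/(1+933/18632) = 9067/10000 ≈ 0.906700
step 3 [3y] bond c/1=3/40: DF=(443799/400000 − 3/40·(0.956500+0.906700))/(1+3/40) = 9021/10000 ≈ 0.902100
step 4 [4y] bond c/1=9/100: DF=(30657/25000 − 9/100·(0.956500+0.906700+0.902100))/(1+9/100) = 8967/10000 ≈ 0.896700
step 5 [5y] swap r/1=1151/45469: DF=(1 − 1151/45469·(0.956500+0.906700+0.902100+0.896700))/(1+1151/45469) = 8849/10000 ≈ 0.884900
step 6 [6y] bond c/1=9/200: DF=(2179451/2000000 − 9/200·(0.956500+0.906700+0.902100+0.896700+0.884900))/(1+9/200) = 847/1000 ≈ 0.847000
step 7 [7y] bond c/1=2/25: DF=(83521/62500 − 2/25·(0.956500+0.906700+0.902100+0.896700+0.884900+0.847000))/(1+2/25) = 4189/5000 ≈ 0.837800

1 1 1913/2000
2 2 9067/10000
3 3 9021/10000
4 4 8967/10000
5 5 8849/10000
6 6 847/1000
7 7 4189/5000
DF(4y) is solved at step 4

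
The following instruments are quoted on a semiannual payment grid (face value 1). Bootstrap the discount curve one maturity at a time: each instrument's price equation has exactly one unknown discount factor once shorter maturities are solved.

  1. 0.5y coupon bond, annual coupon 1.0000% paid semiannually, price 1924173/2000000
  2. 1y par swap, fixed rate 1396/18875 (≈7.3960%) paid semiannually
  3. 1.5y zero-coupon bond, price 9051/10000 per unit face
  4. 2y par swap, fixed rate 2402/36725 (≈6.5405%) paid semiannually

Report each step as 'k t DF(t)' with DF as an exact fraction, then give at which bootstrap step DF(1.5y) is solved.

1 1/2 9573/10000
2 1 4651/5000
3 3/2 9051/10000
4 2 8799/10000
DF(1.5y) is solved at step 3

step 1 [0.5y] bond c/2=1/200: DF=(1924173/2000000 − 1/200·(0))/(1+1/200) = 9573/10000 ≈ 0.957300
step 2 [1y] swap r/2=698/18875: DF=(1 − 698/18875·(0.957300))/(1+698/18875) = 4651/5000 ≈ 0.930200
step 3 [1.5y] zero: DF = P = 9051/10000 ≈ 0.905100
step 4 [2y] swap r/2=1201/36725: DF=(1 − 1201/36725·(0.957300+0.930200+0.905100))/(1+1201/36725) = 8799/10000 ≈ 0.879900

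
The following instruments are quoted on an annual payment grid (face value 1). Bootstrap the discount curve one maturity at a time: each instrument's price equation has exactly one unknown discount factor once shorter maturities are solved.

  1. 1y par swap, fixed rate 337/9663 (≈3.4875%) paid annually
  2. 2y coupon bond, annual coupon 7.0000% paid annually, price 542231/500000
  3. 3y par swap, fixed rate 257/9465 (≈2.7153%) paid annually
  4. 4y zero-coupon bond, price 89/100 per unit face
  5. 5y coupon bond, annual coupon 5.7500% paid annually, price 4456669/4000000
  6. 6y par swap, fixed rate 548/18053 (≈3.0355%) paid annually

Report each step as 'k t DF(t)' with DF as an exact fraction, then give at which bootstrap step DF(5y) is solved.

step 1 [1y] swap r/1=337/9663: DF=(1 − 337/9663·(0))/(1+337/9663) = 9663/10000 ≈ 0.966300
step 2 [2y] bond c/1=7/100: DF=(542231/500000 − 7/100·(0.966300))/(1+7/100) = 9503/10000 ≈ 0.950300
step 3 [3y] swap r/1=257/9465: DF=(1 − 257/9465·(0.966300+0.950300))/(1+257/9465) = 9229/10000 ≈ 0.922900
step 4 [4y] zero: DF = P = 89/100 ≈ 0.890000
step 5 [5y] bond c/1=23/400: DF=(4456669/4000000 − 23/400·(0.966300+0.950300+0.922900+0.890000))/(1+23/400) = 2127/2500 ≈ 0.850800
step 6 [6y] swap r/1=548/18053: DF=(1 − 548/18053·(0.966300+0.950300+0.922900+0.890000+0.850800))/(1+548/18053) = 2089/2500 ≈ 0.835600

1 1 9663/10000
2 2 9503/10000
3 3 9229/10000
4 4 89/100
5 5 2127/2500
6 6 2089/2500
DF(5y) is solved at step 5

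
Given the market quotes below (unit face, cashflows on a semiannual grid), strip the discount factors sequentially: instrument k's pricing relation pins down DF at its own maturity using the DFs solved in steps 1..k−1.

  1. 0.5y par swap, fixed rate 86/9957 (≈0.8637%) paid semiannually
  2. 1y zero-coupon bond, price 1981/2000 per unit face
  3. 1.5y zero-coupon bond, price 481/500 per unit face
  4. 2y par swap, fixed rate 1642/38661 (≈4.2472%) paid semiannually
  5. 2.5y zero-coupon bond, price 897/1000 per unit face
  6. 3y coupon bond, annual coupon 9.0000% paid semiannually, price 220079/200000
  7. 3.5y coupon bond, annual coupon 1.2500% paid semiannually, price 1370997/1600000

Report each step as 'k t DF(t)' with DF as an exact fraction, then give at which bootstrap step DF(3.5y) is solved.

step 1 [0.5y] swap r/2=43/9957: DF=(1 − 43/9957·(0))/(1+43/9957) = 9957/10000 ≈ 0.995700
step 2 [1y] zero: DF = P = 1981/2000 ≈ 0.990500
step 3 [1.5y] zero: DF = P = 481/500 ≈ 0.962000
step 4 [2y] swap r/2=821/38661: DF=(1 − 821/38661·(0.995700+0.990500+0.962000))/(1+821/38661) = 9179/10000 ≈ 0.917900
step 5 [2.5y] zero: DF = P = 897/1000 ≈ 0.897000
step 6 [3y] bond c/2=9/200: DF=(220079/200000 − 9/200·(0.995700+0.990500+0.962000+0.917900+0.897000))/(1+9/200) = 8479/10000 ≈ 0.847900
step 7 [3.5y] bond c/2=1/160: DF=(1370997/1600000 − 1/160·(0.995700+0.990500+0.962000+0.917900+0.897000+0.847900))/(1+1/160) = 8167/10000 ≈ 0.816700

1 1/2 9957/10000
2 1 1981/2000
3 3/2 481/500
4 2 9179/10000
5 5/2 897/1000
6 3 8479/10000
7 7/2 8167/10000
DF(3.5y) is solved at step 7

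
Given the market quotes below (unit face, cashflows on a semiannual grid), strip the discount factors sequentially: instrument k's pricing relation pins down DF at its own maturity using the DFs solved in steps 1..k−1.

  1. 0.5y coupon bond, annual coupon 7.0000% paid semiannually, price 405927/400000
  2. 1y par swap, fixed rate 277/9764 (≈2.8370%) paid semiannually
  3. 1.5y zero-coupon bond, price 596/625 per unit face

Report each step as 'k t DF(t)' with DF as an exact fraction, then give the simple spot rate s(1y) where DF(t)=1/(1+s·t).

step 1 [0.5y] bond c/2=7/200: DF=(405927/400000 − 7/200·(0))/(1+7/200) = 1961/2000 ≈ 0.980500
step 2 [1y] swap r/2=277/19528: DF=(1 − 277/19528·(0.980500))/(1+277/19528) = 9723/10000 ≈ 0.972300
step 3 [1.5y] zero: DF = P = 596/625 ≈ 0.953600

1 1/2 1961/2000
2 1 9723/10000
3 3/2 596/625
s(1y) = (1/(9723/10000) − 1)/(1) = 277/9723 ≈ 2.8489%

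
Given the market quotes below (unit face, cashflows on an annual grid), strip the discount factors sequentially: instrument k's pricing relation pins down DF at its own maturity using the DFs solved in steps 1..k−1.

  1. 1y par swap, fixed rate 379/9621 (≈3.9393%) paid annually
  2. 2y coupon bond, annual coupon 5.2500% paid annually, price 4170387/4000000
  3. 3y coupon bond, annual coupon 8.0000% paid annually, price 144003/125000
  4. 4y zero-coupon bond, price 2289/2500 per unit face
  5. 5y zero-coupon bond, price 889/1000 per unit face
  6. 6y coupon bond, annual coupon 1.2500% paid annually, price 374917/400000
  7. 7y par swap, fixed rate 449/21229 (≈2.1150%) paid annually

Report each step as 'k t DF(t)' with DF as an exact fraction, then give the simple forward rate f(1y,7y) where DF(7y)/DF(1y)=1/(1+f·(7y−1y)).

step 1 [1y] swap r/1=379/9621: DF=(1 − 379/9621·(0))/(1+379/9621) = 9621/10000 ≈ 0.962100
step 2 [2y] bond c/1=21/400: DF=(4170387/4000000 − 21/400·(0.962100))/(1+21/400) = 4713/5000 ≈ 0.942600
step 3 [3y] bond c/1=2/25: DF=(144003/125000 − 2/25·(0.962100+0.942600))/(1+2/25) = 1157/1250 ≈ 0.925600
step 4 [4y] zero: DF = P = 2289/2500 ≈ 0.915600
step 5 [5y] zero: DF = P = 889/1000 ≈ 0.889000
step 6 [6y] bond c/1=1/80: DF=(374917/400000 − 1/80·(0.962100+0.942600+0.925600+0.915600+0.889000))/(1+1/80) = 1737/2000 ≈ 0.868500
step 7 [7y] swap r/1=449/21229: DF=(1 − 449/21229·(0.962100+0.942600+0.925600+0.915600+0.889000+0.868500))/(1+449/21229) = 8653/10000 ≈ 0.865300

1 1 9621/10000
2 2 4713/5000
3 3 1157/1250
4 4 2289/2500
5 5 889/1000
6 6 1737/2000
7 7 8653/10000
f(1y,7y) = ((9621/10000)/(8653/10000) − 1)/(6) = 484/25959 ≈ 1.8645%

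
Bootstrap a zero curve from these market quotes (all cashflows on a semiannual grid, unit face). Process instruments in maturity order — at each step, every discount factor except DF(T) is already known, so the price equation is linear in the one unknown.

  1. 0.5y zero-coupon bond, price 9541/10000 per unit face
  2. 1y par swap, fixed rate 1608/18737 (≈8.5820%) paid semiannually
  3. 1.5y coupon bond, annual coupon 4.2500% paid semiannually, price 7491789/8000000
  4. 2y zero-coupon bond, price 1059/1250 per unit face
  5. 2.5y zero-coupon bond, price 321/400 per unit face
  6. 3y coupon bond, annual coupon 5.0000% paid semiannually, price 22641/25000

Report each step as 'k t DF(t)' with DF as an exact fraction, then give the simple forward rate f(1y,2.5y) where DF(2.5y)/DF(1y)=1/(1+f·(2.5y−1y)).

step 1 [0.5y] zero: DF = P = 9541/10000 ≈ 0.954100
step 2 [1y] swap r/2=804/18737: DF=(1 − 804/18737·(0.954100))/(1+804/18737) = 2299/2500 ≈ 0.919600
step 3 [1.5y] bond c/2=17/800: DF=(7491789/8000000 − 17/800·(0.954100+0.919600))/(1+17/800) = 439/500 ≈ 0.878000
step 4 [2y] zero: DF = P = 1059/1250 ≈ 0.847200
step 5 [2.5y] zero: DF = P = 321/400 ≈ 0.802500
step 6 [3y] bond c/2=1/40: DF=(22641/25000 − 1/40·(0.954100+0.919600+0.878000+0.847200+0.802500))/(1+1/40) = 3881/5000 ≈ 0.776200

1 1/2 9541/10000
2 1 2299/2500
3 3/2 439/500
4 2 1059/1250
5 5/2 321/400
6 3 3881/5000
f(1y,2.5y) = ((2299/2500)/(321/400) − 1)/(3/2) = 2342/24075 ≈ 9.7279%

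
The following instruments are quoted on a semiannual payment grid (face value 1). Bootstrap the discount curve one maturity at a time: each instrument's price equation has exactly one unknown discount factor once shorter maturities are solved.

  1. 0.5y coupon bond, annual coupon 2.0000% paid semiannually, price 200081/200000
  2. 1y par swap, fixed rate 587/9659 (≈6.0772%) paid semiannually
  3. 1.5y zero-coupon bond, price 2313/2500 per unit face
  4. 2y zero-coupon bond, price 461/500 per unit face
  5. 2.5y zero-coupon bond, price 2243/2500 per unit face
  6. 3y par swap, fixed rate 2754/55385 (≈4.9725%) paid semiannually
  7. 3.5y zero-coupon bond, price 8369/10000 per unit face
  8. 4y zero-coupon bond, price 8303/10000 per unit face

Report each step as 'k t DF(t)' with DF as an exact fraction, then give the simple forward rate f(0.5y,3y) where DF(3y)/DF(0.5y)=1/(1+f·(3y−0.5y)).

1 1/2 1981/2000
2 1 9413/10000
3 3/2 2313/2500
4 2 461/500
5 5/2 2243/2500
6 3 8623/10000
7 7/2 8369/10000
8 4 8303/10000
f(0.5y,3y) = ((1981/2000)/(8623/10000) − 1)/(5/2) = 2564/43115 ≈ 5.9469%

step 1 [0.5y] bond c/2=1/100: DF=(200081/200000 − 1/100·(0))/(1+1/100) = 1981/2000 ≈ 0.990500
step 2 [1y] swap r/2=587/19318: DF=(1 − 587/19318·(0.990500))/(1+587/19318) = 9413/10000 ≈ 0.941300
step 3 [1.5y] zero: DF = P = 2313/2500 ≈ 0.925200
step 4 [2y] zero: DF = P = 461/500 ≈ 0.922000
step 5 [2.5y] zero: DF = P = 2243/2500 ≈ 0.897200
step 6 [3y] swap r/2=1377/55385: DF=(1 − 1377/55385·(0.990500+0.941300+0.925200+0.922000+0.897200))/(1+1377/55385) = 8623/10000 ≈ 0.862300
step 7 [3.5y] zero: DF = P = 8369/10000 ≈ 0.836900
step 8 [4y] zero: DF = P = 8303/10000 ≈ 0.830300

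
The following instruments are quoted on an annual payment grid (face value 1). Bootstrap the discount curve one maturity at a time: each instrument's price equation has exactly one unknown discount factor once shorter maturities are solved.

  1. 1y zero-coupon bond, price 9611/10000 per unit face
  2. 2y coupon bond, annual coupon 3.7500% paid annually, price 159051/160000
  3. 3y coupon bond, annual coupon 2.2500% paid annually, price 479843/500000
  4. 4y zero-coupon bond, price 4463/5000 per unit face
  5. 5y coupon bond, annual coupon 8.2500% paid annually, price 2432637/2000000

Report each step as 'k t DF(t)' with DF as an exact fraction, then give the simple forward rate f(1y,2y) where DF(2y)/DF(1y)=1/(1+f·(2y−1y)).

step 1 [1y] zero: DF = P = 9611/10000 ≈ 0.961100
step 2 [2y] bond c/1=3/80: DF=(159051/160000 − 3/80·(0.961100))/(1+3/80) = 4617/5000 ≈ 0.923400
step 3 [3y] bond c/1=9/400: DF=(479843/500000 − 9/400·(0.961100+0.923400))/(1+9/400) = 8971/10000 ≈ 0.897100
step 4 [4y] zero: DF = P = 4463/5000 ≈ 0.892600
step 5 [5y] bond c/1=33/400: DF=(2432637/2000000 − 33/400·(0.961100+0.923400+0.897100+0.892600))/(1+33/400) = 2109/2500 ≈ 0.843600

1 1 9611/10000
2 2 4617/5000
3 3 8971/10000
4 4 4463/5000
5 5 2109/2500
f(1y,2y) = ((9611/10000)/(4617/5000) − 1)/(1) = 377/9234 ≈ 4.0827%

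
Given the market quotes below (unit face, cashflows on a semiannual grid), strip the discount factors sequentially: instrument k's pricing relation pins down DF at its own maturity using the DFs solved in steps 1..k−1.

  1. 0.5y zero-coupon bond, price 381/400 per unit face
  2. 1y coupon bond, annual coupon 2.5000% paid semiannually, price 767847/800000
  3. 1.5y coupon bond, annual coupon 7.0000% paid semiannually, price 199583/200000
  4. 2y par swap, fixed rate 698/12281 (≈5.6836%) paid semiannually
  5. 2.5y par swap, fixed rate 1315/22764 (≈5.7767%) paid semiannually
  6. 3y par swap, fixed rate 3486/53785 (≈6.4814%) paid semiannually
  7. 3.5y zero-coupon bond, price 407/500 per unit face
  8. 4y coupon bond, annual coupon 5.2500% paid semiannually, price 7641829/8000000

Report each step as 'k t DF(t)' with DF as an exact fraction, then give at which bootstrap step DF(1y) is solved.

step 1 [0.5y] zero: DF = P = 381/400 ≈ 0.952500
step 2 [1y] bond c/2=1/80: DF=(767847/800000 − 1/80·(0.952500))/(1+1/80) = 4681/5000 ≈ 0.936200
step 3 [1.5y] bond c/2=7/200: DF=(199583/200000 − 7/200·(0.952500+0.936200))/(1+7/200) = 9003/10000 ≈ 0.900300
step 4 [2y] swap r/2=349/12281: DF=(1 − 349/12281·(0.952500+0.936200+0.900300))/(1+349/12281) = 8953/10000 ≈ 0.895300
step 5 [2.5y] swap r/2=1315/45528: DF=(1 − 1315/45528·(0.952500+0.936200+0.900300+0.895300))/(1+1315/45528) = 1737/2000 ≈ 0.868500
step 6 [3y] swap r/2=1743/53785: DF=(1 − 1743/53785·(0.952500+0.936200+0.900300+0.895300+0.868500))/(1+1743/53785) = 8257/10000 ≈ 0.825700
step 7 [3.5y] zero: DF = P = 407/500 ≈ 0.814000
step 8 [4y] bond c/2=21/800: DF=(7641829/8000000 − 21/800·(0.952500+0.936200+0.900300+0.895300+0.868500+0.825700+0.814000))/(1+21/800) = 1931/2500 ≈ 0.772400

1 1/2 381/400
2 1 4681/5000
3 3/2 9003/10000
4 2 8953/10000
5 5/2 1737/2000
6 3 8257/10000
7 7/2 407/500
8 4 1931/2500
DF(1y) is solved at step 2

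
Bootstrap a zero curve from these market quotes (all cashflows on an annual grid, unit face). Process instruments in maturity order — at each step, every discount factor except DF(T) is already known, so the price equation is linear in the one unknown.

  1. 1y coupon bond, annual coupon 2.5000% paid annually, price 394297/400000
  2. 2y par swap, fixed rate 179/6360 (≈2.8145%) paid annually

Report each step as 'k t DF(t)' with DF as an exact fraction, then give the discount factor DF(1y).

1 1 9617/10000
2 2 9463/10000
DF(1y) = 9617/10000 ≈ 0.961700

step 1 [1y] bond c/1=1/40: DF=(394297/400000 − 1/40·(0))/(1+1/40) = 9617/10000 ≈ 0.961700
step 2 [2y] swap r/1=179/6360: DF=(1 − 179/6360·(0.961700))/(1+179/6360) = 9463/10000 ≈ 0.946300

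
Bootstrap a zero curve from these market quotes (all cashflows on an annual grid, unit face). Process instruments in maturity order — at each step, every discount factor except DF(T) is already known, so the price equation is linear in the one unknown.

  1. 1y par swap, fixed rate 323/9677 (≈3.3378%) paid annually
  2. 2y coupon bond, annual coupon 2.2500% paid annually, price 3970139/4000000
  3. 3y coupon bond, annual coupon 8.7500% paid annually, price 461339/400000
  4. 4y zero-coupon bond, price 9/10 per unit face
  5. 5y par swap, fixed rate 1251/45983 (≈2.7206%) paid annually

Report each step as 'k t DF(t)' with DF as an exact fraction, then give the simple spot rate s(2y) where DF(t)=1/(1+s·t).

1 1 9677/10000
2 2 4747/5000
3 3 9063/10000
4 4 9/10
5 5 8749/10000
s(2y) = (1/(4747/5000) − 1)/(2) = 253/9494 ≈ 2.6648%

step 1 [1y] swap r/1=323/9677: DF=(1 − 323/9677·(0))/(1+323/9677) = 9677/10000 ≈ 0.967700
step 2 [2y] bond c/1=9/400: DF=(3970139/4000000 − 9/400·(0.967700))/(1+9/400) = 4747/5000 ≈ 0.949400
step 3 [3y] bond c/1=7/80: DF=(461339/400000 − 7/80·(0.967700+0.949400))/(1+7/80) = 9063/10000 ≈ 0.906300
step 4 [4y] zero: DF = P = 9/10 ≈ 0.900000
step 5 [5y] swap r/1=1251/45983: DF=(1 − 1251/45983·(0.967700+0.949400+0.906300+0.900000))/(1+1251/45983) = 8749/10000 ≈ 0.874900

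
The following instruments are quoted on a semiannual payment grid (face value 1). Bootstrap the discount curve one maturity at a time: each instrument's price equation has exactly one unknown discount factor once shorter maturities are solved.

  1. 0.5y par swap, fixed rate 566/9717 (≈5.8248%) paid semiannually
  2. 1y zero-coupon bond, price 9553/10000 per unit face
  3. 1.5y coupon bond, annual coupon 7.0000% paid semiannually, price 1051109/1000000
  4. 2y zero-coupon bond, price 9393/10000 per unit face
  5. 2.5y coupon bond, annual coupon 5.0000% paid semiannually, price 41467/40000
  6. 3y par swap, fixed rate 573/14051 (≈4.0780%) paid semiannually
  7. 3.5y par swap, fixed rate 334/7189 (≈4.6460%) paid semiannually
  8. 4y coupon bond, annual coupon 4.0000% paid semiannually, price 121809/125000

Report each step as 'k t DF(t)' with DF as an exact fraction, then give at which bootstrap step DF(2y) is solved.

step 1 [0.5y] swap r/2=283/9717: DF=(1 − 283/9717·(0))/(1+283/9717) = 9717/10000 ≈ 0.971700
step 2 [1y] zero: DF = P = 9553/10000 ≈ 0.955300
step 3 [1.5y] bond c/2=7/200: DF=(1051109/1000000 − 7/200·(0.971700+0.955300))/(1+7/200) = 594/625 ≈ 0.950400
step 4 [2y] zero: DF = P = 9393/10000 ≈ 0.939300
step 5 [2.5y] bond c/2=1/40: DF=(41467/40000 − 1/40·(0.971700+0.955300+0.950400+0.939300))/(1+1/40) = 9183/10000 ≈ 0.918300
step 6 [3y] swap r/2=573/28102: DF=(1 − 573/28102·(0.971700+0.955300+0.950400+0.939300+0.918300))/(1+573/28102) = 4427/5000 ≈ 0.885400
step 7 [3.5y] swap r/2=167/7189: DF=(1 − 167/7189·(0.971700+0.955300+0.950400+0.939300+0.918300+0.885400))/(1+167/7189) = 8497/10000 ≈ 0.849700
step 8 [4y] bond c/2=1/50: DF=(121809/125000 − 1/50·(0.971700+0.955300+0.950400+0.939300+0.918300+0.885400+0.849700))/(1+1/50) = 1657/2000 ≈ 0.828500

1 1/2 9717/10000
2 1 9553/10000
3 3/2 594/625
4 2 9393/10000
5 5/2 9183/10000
6 3 4427/5000
7 7/2 8497/10000
8 4 1657/2000
DF(2y) is solved at step 4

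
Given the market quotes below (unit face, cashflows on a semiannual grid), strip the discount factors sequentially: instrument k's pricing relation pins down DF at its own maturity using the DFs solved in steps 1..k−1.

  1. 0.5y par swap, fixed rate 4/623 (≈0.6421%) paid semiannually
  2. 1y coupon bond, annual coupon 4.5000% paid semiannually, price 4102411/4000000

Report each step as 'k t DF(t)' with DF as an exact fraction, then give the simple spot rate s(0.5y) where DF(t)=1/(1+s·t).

step 1 [0.5y] swap r/2=2/623: DF=(1 − 2/623·(0))/(1+2/623) = 623/625 ≈ 0.996800
step 2 [1y] bond c/2=9/400: DF=(4102411/4000000 − 9/400·(0.996800))/(1+9/400) = 9811/10000 ≈ 0.981100

1 1/2 623/625
2 1 9811/10000
s(0.5y) = (1/(623/625) − 1)/(1/2) = 4/623 ≈ 0.6421%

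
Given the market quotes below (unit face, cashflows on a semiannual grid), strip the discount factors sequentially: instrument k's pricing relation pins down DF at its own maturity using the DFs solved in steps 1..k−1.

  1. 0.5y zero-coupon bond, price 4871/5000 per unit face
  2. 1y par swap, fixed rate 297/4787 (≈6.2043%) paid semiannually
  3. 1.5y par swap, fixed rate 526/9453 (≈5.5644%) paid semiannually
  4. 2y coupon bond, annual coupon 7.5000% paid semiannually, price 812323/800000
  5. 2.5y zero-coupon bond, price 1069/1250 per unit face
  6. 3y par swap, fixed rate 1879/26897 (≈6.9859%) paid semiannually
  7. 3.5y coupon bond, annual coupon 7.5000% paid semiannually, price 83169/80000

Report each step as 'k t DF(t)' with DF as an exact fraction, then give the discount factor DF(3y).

step 1 [0.5y] zero: DF = P = 4871/5000 ≈ 0.974200
step 2 [1y] swap r/2=297/9574: DF=(1 − 297/9574·(0.974200))/(1+297/9574) = 4703/5000 ≈ 0.940600
step 3 [1.5y] swap r/2=263/9453: DF=(1 − 263/9453·(0.974200+0.940600))/(1+263/9453) = 9211/10000 ≈ 0.921100
step 4 [2y] bond c/2=3/80: DF=(812323/800000 − 3/80·(0.974200+0.940600+0.921100))/(1+3/80) = 4381/5000 ≈ 0.876200
step 5 [2.5y] zero: DF = P = 1069/1250 ≈ 0.855200
step 6 [3y] swap r/2=1879/53794: DF=(1 − 1879/53794·(0.974200+0.940600+0.921100+0.876200+0.855200))/(1+1879/53794) = 8121/10000 ≈ 0.812100
step 7 [3.5y] bond c/2=3/80: DF=(83169/80000 − 3/80·(0.974200+0.940600+0.921100+0.876200+0.855200+0.812100))/(1+3/80) = 2019/2500 ≈ 0.807600

1 1/2 4871/5000
2 1 4703/5000
3 3/2 9211/10000
4 2 4381/5000
5 5/2 1069/1250
6 3 8121/10000
7 7/2 2019/2500
DF(3y) = 8121/10000 ≈ 0.812100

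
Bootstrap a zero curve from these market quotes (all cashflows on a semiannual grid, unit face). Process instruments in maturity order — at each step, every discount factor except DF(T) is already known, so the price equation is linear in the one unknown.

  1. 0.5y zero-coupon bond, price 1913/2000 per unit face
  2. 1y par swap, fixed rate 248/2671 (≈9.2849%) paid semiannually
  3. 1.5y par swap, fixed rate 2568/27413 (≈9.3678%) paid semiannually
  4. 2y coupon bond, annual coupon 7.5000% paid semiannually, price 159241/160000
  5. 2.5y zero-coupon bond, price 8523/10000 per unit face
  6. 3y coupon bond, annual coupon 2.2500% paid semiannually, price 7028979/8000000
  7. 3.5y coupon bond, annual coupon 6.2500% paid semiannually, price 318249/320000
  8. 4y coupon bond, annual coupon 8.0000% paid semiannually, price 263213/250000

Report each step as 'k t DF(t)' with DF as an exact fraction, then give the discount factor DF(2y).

1 1/2 1913/2000
2 1 2283/2500
3 3/2 2179/2500
4 2 4301/5000
5 5/2 8523/10000
6 3 8193/10000
7 7/2 4023/5000
8 4 3893/5000
DF(2y) = 4301/5000 ≈ 0.860200

step 1 [0.5y] zero: DF = P = 1913/2000 ≈ 0.956500
step 2 [1y] swap r/2=124/2671: DF=(1 − 124/2671·(0.956500))/(1+124/2671) = 2283/2500 ≈ 0.913200
step 3 [1.5y] swap r/2=1284/27413: DF=(1 − 1284/27413·(0.956500+0.913200))/(1+1284/27413) = 2179/2500 ≈ 0.871600
step 4 [2y] bond c/2=3/80: DF=(159241/160000 − 3/80·(0.956500+0.913200+0.871600))/(1+3/80) = 4301/5000 ≈ 0.860200
step 5 [2.5y] zero: DF = P = 8523/10000 ≈ 0.852300
step 6 [3y] bond c/2=9/800: DF=(7028979/8000000 − 9/800·(0.956500+0.913200+0.871600+0.860200+0.852300))/(1+9/800) = 8193/10000 ≈ 0.819300
step 7 [3.5y] bond c/2=1/32: DF=(318249/320000 − 1/32·(0.956500+0.913200+0.871600+0.860200+0.852300+0.819300))/(1+1/32) = 4023/5000 ≈ 0.804600
step 8 [4y] bond c/2=1/25: DF=(263213/250000 − 1/25·(0.956500+0.913200+0.871600+0.860200+0.852300+0.819300+0.804600))/(1+1/25) = 3893/5000 ≈ 0.778600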